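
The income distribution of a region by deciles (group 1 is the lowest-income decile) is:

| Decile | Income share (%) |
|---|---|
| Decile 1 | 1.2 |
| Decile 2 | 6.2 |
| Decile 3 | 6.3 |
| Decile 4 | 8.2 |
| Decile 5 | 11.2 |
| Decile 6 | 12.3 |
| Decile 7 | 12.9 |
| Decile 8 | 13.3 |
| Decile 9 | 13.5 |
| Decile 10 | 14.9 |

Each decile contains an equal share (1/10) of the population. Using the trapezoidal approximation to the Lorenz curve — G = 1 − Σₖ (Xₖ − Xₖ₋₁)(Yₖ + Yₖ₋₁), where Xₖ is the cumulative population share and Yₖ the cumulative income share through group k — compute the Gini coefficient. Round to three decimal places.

Cumulative income shares Yₖ: 0.0120, 0.0740, 0.1370, 0.2190, 0.3310, 0.4540, 0.5830, 0.7160, 0.8510, 1.0000
Σ (Xₖ−Xₖ₋₁)(Yₖ+Yₖ₋₁) = (1/10)(0.0120+0.0000) + (1/10)(0.0740+0.0120) + (1/10)(0.1370+0.0740) + (1/10)(0.2190+0.1370) + (1/10)(0.3310+0.2190) + (1/10)(0.4540+0.3310) + (1/10)(0.5830+0.4540) + (1/10)(0.7160+0.5830) + (1/10)(0.8510+0.7160) + (1/10)(1.0000+0.8510)
  = 0.0012 + 0.0086 + 0.0211 + 0.0356 + 0.0550 + 0.0785 + 0.1037 + 0.1299 + 0.1567 + 0.1851 = 0.7754
G = 1 − 0.7754 = 0.2246

0.225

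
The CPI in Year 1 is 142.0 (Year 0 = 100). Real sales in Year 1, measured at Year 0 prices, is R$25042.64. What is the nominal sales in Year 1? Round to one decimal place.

Nominal = Real × (Index/100) = 25042.64 × (142.0/100)
        = 25042.64 × 1.420 = 35560.5488

35560.5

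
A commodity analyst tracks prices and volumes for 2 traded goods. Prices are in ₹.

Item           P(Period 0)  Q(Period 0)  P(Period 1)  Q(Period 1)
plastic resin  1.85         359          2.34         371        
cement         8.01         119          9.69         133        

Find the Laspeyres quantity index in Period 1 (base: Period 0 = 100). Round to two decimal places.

Laspeyres quantity index uses base-period prices as weights.
ΣP(Period 0)·Q(Period 1) = 1.85×371 + 8.01×133 = 686.35 + 1065.33 = 1751.68
ΣP(Period 0)·Q(Period 0) = 1.85×359 + 8.01×119 = 664.15 + 953.19 = 1617.34
Index = 1751.68 / 1617.34 × 100 = 108.3062

108.31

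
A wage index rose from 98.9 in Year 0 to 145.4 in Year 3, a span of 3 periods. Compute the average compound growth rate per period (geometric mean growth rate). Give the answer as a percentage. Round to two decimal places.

Growth factor = (145.4/98.9)^(1/3) = (1.470172)^(1/3) = 1.137076
Growth rate = 1.137076 − 1 = 0.137076 = 13.7076%

13.71%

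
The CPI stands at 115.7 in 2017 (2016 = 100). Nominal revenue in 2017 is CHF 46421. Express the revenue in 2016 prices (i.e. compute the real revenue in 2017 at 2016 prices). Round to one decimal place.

40121.9

Real = Nominal ÷ (Index/100) = 46421 ÷ (115.7/100)
     = 46421 ÷ 1.157 = 40121.8669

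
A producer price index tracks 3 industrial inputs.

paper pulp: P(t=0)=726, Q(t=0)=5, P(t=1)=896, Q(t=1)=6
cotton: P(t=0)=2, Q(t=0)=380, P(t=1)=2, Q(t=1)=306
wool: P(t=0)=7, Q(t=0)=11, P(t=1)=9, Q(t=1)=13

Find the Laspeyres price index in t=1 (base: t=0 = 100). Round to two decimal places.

Laspeyres price index uses base-period quantities as weights.
ΣP(t=1)·Q(t=0) = 896×5 + 2×380 + 9×11 = 4480 + 760 + 99 = 5339
ΣP(t=0)·Q(t=0) = 726×5 + 2×380 + 7×11 = 3630 + 760 + 77 = 4467
Index = 5339 / 4467 × 100 = 119.5209

119.52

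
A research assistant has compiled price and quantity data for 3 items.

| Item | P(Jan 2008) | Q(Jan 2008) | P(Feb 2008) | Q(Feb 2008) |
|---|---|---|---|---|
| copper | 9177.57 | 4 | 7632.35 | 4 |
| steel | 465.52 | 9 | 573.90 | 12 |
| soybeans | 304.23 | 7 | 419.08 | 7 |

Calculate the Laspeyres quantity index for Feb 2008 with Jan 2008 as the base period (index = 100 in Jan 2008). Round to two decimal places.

103.25

Laspeyres quantity index uses base-period prices as weights.
ΣP(Jan 2008)·Q(Feb 2008) = 9177.57×4 + 465.52×12 + 304.23×7 = 36710.28 + 5586.24 + 2129.61 = 44426.13
ΣP(Jan 2008)·Q(Jan 2008) = 9177.57×4 + 465.52×9 + 304.23×7 = 36710.28 + 4189.68 + 2129.61 = 43029.57
Index = 44426.13 / 43029.57 × 100 = 103.2456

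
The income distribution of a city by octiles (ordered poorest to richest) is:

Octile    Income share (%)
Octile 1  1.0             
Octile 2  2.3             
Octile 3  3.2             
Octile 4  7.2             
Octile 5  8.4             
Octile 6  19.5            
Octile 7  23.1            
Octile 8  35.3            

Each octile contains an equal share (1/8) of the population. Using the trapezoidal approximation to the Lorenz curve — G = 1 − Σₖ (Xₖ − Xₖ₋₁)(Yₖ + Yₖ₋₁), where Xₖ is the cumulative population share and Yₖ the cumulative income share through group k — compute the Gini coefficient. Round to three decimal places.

Cumulative income shares Yₖ: 0.0100, 0.0330, 0.0650, 0.1370, 0.2210, 0.4160, 0.6470, 1.0000
Σ (Xₖ−Xₖ₋₁)(Yₖ+Yₖ₋₁) = (1/8)(0.0100+0.0000) + (1/8)(0.0330+0.0100) + (1/8)(0.0650+0.0330) + (1/8)(0.1370+0.0650) + (1/8)(0.2210+0.1370) + (1/8)(0.4160+0.2210) + (1/8)(0.6470+0.4160) + (1/8)(1.0000+0.6470)
  = 0.0013 + 0.0054 + 0.0123 + 0.0253 + 0.0448 + 0.0796 + 0.1329 + 0.2059 = 0.5072
G = 1 − 0.5072 = 0.4928

0.493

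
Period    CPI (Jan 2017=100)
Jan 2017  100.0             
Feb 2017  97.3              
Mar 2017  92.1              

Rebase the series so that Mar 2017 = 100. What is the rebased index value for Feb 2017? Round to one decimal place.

Rebased(Feb 2017) = 97.3 / 92.1 × 100 = 105.6460

105.6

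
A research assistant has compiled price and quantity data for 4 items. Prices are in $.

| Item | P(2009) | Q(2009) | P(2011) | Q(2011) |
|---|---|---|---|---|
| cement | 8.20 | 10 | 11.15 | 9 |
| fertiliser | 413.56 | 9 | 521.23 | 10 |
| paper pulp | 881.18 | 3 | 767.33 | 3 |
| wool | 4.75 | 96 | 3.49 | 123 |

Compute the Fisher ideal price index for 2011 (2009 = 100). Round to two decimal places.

Laspeyres component (base-period weights):
ΣP(2011)Q(2009) = 11.15×10 + 521.23×9 + 767.33×3 + 3.49×96 = 111.5 + 4691.07 + 2301.99 + 335.04 = 7439.6
ΣP(2009)Q(2009) = 8.20×10 + 413.56×9 + 881.18×3 + 4.75×96 = 82 + 3722.04 + 2643.54 + 456 = 6903.58
L = 7439.6 / 6903.58 × 100 = 107.7644
Paasche component (current-period weights):
ΣP(2011)Q(2011) = 11.15×9 + 521.23×10 + 767.33×3 + 3.49×123 = 100.35 + 5212.3 + 2301.99 + 429.27 = 8043.91
ΣP(2009)Q(2011) = 8.20×9 + 413.56×10 + 881.18×3 + 4.75×123 = 73.8 + 4135.6 + 2643.54 + 584.25 = 7437.19
P = 8043.91 / 7437.19 × 100 = 108.1579
Fisher = √(L × P) = √(107.7644 × 108.1579) = 107.9610

107.96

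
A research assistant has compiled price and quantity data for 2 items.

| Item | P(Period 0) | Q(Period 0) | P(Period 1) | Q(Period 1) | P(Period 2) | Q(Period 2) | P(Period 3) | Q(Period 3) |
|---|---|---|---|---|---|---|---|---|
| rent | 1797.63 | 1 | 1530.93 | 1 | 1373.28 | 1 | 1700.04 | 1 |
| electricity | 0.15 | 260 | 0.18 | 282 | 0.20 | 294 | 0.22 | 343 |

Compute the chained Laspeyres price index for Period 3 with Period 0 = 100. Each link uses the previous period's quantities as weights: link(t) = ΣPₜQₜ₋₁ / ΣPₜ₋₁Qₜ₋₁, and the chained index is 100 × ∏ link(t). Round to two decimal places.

95.68

Link Period 0→Period 1:
ΣP(Period 1)Q(Period 0) = 1530.93×1 + 0.18×260 = 1530.93 + 46.8 = 1577.73
ΣP(Period 0)Q(Period 0) = 1797.63×1 + 0.15×260 = 1797.63 + 39 = 1836.63
link = 1577.73/1836.63 = 0.859035
Link Period 1→Period 2:
ΣP(Period 2)Q(Period 1) = 1373.28×1 + 0.20×282 = 1373.28 + 56.4 = 1429.68
ΣP(Period 1)Q(Period 1) = 1530.93×1 + 0.18×282 = 1530.93 + 50.76 = 1581.69
link = 1429.68/1581.69 = 0.903894
Link Period 2→Period 3:
ΣP(Period 3)Q(Period 2) = 1700.04×1 + 0.22×294 = 1700.04 + 64.68 = 1764.72
ΣP(Period 2)Q(Period 2) = 1373.28×1 + 0.20×294 = 1373.28 + 58.8 = 1432.08
link = 1764.72/1432.08 = 1.232278
Chained index = 100 × 0.859035 × 0.903894 × 1.232278 = 95.6835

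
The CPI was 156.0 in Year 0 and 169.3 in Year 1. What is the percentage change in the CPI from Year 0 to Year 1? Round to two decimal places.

8.53%

Change = (169.3 − 156.0) / 156.0 × 100
       = 13.3 / 156.0 × 100 = 8.5256%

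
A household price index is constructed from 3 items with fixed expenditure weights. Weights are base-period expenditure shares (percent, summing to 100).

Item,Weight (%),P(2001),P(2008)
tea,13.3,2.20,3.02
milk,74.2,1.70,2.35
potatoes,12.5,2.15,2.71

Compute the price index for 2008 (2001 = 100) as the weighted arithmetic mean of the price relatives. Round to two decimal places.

136.58

tea: 13.3 × (3.02/2.20) = 13.3 × 1.372727 = 18.2573
milk: 74.2 × (2.35/1.70) = 74.2 × 1.382353 = 102.5706
potatoes: 12.5 × (2.71/2.15) = 12.5 × 1.260465 = 15.7558
Index = Σ wᵢ·(p₁ᵢ/p₀ᵢ) = 18.2573 + 102.5706 + 15.7558 = 136.5837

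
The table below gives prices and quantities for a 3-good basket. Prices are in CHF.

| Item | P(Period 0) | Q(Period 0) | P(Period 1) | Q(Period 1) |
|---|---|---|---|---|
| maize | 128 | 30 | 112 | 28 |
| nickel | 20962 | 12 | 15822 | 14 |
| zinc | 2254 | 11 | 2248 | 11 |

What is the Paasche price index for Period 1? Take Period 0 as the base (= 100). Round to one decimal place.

77.5

Paasche price index uses current-period quantities as weights.
ΣP(Period 1)·Q(Period 1) = 112×28 + 15822×14 + 2248×11 = 3136 + 221508 + 24728 = 249372
ΣP(Period 0)·Q(Period 1) = 128×28 + 20962×14 + 2254×11 = 3584 + 293468 + 24794 = 321846
Index = 249372 / 321846 × 100 = 77.4818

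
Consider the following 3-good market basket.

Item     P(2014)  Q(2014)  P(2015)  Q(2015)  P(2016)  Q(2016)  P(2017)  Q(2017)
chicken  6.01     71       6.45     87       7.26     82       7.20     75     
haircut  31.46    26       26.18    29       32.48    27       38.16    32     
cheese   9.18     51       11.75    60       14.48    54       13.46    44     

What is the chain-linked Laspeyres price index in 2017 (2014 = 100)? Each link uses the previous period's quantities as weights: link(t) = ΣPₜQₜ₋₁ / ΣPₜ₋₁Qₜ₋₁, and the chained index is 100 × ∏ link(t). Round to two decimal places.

127.42

Link 2014→2015:
ΣP(2015)Q(2014) = 6.45×71 + 26.18×26 + 11.75×51 = 457.95 + 680.68 + 599.25 = 1737.88
ΣP(2014)Q(2014) = 6.01×71 + 31.46×26 + 9.18×51 = 426.71 + 817.96 + 468.18 = 1712.85
link = 1737.88/1712.85 = 1.014613
Link 2015→2016:
ΣP(2016)Q(2015) = 7.26×87 + 32.48×29 + 14.48×60 = 631.62 + 941.92 + 868.8 = 2442.34
ΣP(2015)Q(2015) = 6.45×87 + 26.18×29 + 11.75×60 = 561.15 + 759.22 + 705 = 2025.37
link = 2442.34/2025.37 = 1.205873
Link 2016→2017:
ΣP(2017)Q(2016) = 7.20×82 + 38.16×27 + 13.46×54 = 590.4 + 1030.32 + 726.84 = 2347.56
ΣP(2016)Q(2016) = 7.26×82 + 32.48×27 + 14.48×54 = 595.32 + 876.96 + 781.92 = 2254.2
link = 2347.56/2254.2 = 1.041416
Chained index = 100 × 1.014613 × 1.205873 × 1.041416 = 127.4167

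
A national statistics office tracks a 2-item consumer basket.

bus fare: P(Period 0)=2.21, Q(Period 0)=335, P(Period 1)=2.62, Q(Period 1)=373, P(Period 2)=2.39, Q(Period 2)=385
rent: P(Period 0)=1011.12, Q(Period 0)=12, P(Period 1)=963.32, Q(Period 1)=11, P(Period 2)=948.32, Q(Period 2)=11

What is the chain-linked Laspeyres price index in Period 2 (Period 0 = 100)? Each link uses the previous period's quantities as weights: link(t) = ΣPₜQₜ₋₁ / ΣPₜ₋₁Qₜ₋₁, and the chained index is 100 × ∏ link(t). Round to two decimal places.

Link Period 0→Period 1:
ΣP(Period 1)Q(Period 0) = 2.62×335 + 963.32×12 = 877.7 + 11559.84 = 12437.54
ΣP(Period 0)Q(Period 0) = 2.21×335 + 1011.12×12 = 740.35 + 12133.44 = 12873.79
link = 12437.54/12873.79 = 0.966113
Link Period 1→Period 2:
ΣP(Period 2)Q(Period 1) = 2.39×373 + 948.32×11 = 891.47 + 10431.52 = 11322.99
ΣP(Period 1)Q(Period 1) = 2.62×373 + 963.32×11 = 977.26 + 10596.52 = 11573.78
link = 11322.99/11573.78 = 0.978331
Chained index = 100 × 0.966113 × 0.978331 = 94.5179

94.52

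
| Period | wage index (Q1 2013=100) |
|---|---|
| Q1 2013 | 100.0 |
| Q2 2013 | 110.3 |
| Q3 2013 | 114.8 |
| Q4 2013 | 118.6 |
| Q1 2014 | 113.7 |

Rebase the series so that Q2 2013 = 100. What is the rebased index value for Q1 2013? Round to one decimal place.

90.7

Rebased(Q1 2013) = 100.0 / 110.3 × 100 = 90.6618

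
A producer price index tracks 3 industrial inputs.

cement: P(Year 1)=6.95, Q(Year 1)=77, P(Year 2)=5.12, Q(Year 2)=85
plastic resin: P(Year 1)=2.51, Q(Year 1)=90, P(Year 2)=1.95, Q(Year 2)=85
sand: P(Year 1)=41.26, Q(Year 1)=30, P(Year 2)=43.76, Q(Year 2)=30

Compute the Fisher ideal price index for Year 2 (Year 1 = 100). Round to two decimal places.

Laspeyres component (base-period weights):
ΣP(Year 2)Q(Year 1) = 5.12×77 + 1.95×90 + 43.76×30 = 394.24 + 175.5 + 1312.8 = 1882.54
ΣP(Year 1)Q(Year 1) = 6.95×77 + 2.51×90 + 41.26×30 = 535.15 + 225.9 + 1237.8 = 1998.85
L = 1882.54 / 1998.85 × 100 = 94.1812
Paasche component (current-period weights):
ΣP(Year 2)Q(Year 2) = 5.12×85 + 1.95×85 + 43.76×30 = 435.2 + 165.75 + 1312.8 = 1913.75
ΣP(Year 1)Q(Year 2) = 6.95×85 + 2.51×85 + 41.26×30 = 590.75 + 213.35 + 1237.8 = 2041.9
P = 1913.75 / 2041.9 × 100 = 93.7240
Fisher = √(L × P) = √(94.1812 × 93.7240) = 93.9523

93.95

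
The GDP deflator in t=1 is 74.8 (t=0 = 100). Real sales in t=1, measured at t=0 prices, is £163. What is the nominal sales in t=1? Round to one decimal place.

Nominal = Real × (Index/100) = 163 × (74.8/100)
        = 163 × 0.748 = 121.9240

121.9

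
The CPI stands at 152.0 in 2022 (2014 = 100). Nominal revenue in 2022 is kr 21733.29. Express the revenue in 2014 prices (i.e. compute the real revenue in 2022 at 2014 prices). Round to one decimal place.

Real = Nominal ÷ (Index/100) = 21733.29 ÷ (152.0/100)
     = 21733.29 ÷ 1.520 = 14298.2171

14298.2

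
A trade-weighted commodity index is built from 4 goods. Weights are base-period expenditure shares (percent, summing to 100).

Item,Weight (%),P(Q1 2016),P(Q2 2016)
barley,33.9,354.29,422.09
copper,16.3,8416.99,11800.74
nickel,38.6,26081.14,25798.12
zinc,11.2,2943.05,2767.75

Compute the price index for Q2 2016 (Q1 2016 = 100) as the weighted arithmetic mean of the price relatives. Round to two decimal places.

barley: 33.9 × (422.09/354.29) = 33.9 × 1.191369 = 40.3874
copper: 16.3 × (11800.74/8416.99) = 16.3 × 1.402014 = 22.8528
nickel: 38.6 × (25798.12/26081.14) = 38.6 × 0.989148 = 38.1811
zinc: 11.2 × (2767.75/2943.05) = 11.2 × 0.940436 = 10.5329
Index = Σ wᵢ·(p₁ᵢ/p₀ᵢ) = 40.3874 + 22.8528 + 38.1811 + 10.5329 = 111.9542

111.95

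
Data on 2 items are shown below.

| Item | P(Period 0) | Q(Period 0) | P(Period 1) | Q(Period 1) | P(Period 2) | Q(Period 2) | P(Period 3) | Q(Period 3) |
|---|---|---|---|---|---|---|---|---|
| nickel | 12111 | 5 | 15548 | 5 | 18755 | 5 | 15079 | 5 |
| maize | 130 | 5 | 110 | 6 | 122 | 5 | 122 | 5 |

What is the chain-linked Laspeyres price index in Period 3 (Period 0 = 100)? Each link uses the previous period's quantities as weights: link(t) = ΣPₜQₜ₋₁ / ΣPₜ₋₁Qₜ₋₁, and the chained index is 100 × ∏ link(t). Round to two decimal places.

124.17

Link Period 0→Period 1:
ΣP(Period 1)Q(Period 0) = 15548×5 + 110×5 = 77740 + 550 = 78290
ΣP(Period 0)Q(Period 0) = 12111×5 + 130×5 = 60555 + 650 = 61205
link = 78290/61205 = 1.279144
Link Period 1→Period 2:
ΣP(Period 2)Q(Period 1) = 18755×5 + 122×6 = 93775 + 732 = 94507
ΣP(Period 1)Q(Period 1) = 15548×5 + 110×6 = 77740 + 660 = 78400
link = 94507/78400 = 1.205446
Link Period 2→Period 3:
ΣP(Period 3)Q(Period 2) = 15079×5 + 122×5 = 75395 + 610 = 76005
ΣP(Period 2)Q(Period 2) = 18755×5 + 122×5 = 93775 + 610 = 94385
link = 76005/94385 = 0.805266
Chained index = 100 × 1.279144 × 1.205446 × 0.805266 = 124.1671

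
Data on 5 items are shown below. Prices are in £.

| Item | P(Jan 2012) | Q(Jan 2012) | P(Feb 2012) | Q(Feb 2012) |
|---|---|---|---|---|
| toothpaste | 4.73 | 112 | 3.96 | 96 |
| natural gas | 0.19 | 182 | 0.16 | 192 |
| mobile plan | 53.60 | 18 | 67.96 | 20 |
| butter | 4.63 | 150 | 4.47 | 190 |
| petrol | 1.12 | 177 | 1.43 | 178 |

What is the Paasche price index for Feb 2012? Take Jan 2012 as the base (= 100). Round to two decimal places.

Paasche price index uses current-period quantities as weights.
ΣP(Feb 2012)·Q(Feb 2012) = 3.96×96 + 0.16×192 + 67.96×20 + 4.47×190 + 1.43×178 = 380.16 + 30.72 + 1359.2 + 849.3 + 254.54 = 2873.92
ΣP(Jan 2012)·Q(Feb 2012) = 4.73×96 + 0.19×192 + 53.60×20 + 4.63×190 + 1.12×178 = 454.08 + 36.48 + 1072 + 879.7 + 199.36 = 2641.62
Index = 2873.92 / 2641.62 × 100 = 108.7938

108.79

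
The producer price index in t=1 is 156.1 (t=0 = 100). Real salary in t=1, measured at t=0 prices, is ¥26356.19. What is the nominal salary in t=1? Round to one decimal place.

41142.0

Nominal = Real × (Index/100) = 26356.19 × (156.1/100)
        = 26356.19 × 1.561 = 41142.0126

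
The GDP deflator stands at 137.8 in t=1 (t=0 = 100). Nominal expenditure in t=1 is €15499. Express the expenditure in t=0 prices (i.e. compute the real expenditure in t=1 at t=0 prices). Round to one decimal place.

Real = Nominal ÷ (Index/100) = 15499 ÷ (137.8/100)
     = 15499 ÷ 1.378 = 11247.4601

11247.5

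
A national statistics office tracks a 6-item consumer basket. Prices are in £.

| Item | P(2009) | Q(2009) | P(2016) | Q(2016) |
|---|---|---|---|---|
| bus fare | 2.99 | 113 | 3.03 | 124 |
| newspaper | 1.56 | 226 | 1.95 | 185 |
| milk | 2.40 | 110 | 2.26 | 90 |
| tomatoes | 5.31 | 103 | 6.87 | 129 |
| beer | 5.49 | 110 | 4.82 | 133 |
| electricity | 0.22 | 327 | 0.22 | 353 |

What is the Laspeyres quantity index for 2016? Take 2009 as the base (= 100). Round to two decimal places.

Laspeyres quantity index uses base-period prices as weights.
ΣP(2009)·Q(2016) = 2.99×124 + 1.56×185 + 2.40×90 + 5.31×129 + 5.49×133 + 0.22×353 = 370.76 + 288.6 + 216 + 684.99 + 730.17 + 77.66 = 2368.18
ΣP(2009)·Q(2009) = 2.99×113 + 1.56×226 + 2.40×110 + 5.31×103 + 5.49×110 + 0.22×327 = 337.87 + 352.56 + 264 + 546.93 + 603.9 + 71.94 = 2177.2
Index = 2368.18 / 2177.2 × 100 = 108.7718

108.77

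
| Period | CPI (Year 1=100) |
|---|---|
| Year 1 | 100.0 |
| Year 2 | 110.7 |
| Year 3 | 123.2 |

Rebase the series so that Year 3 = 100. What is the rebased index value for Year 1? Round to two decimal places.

Rebased(Year 1) = 100.0 / 123.2 × 100 = 81.1688

81.17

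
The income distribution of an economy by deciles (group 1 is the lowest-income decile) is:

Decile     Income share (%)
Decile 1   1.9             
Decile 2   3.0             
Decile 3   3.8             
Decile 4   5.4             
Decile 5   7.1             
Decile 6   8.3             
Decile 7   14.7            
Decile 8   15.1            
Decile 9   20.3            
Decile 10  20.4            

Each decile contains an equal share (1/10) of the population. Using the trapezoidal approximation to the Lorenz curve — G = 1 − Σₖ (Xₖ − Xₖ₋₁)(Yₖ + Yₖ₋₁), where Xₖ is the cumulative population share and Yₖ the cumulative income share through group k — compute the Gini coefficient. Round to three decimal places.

Cumulative income shares Yₖ: 0.0190, 0.0490, 0.0870, 0.1410, 0.2120, 0.2950, 0.4420, 0.5930, 0.7960, 1.0000
Σ (Xₖ−Xₖ₋₁)(Yₖ+Yₖ₋₁) = (1/10)(0.0190+0.0000) + (1/10)(0.0490+0.0190) + (1/10)(0.0870+0.0490) + (1/10)(0.1410+0.0870) + (1/10)(0.2120+0.1410) + (1/10)(0.2950+0.2120) + (1/10)(0.4420+0.2950) + (1/10)(0.5930+0.4420) + (1/10)(0.7960+0.5930) + (1/10)(1.0000+0.7960)
  = 0.0019 + 0.0068 + 0.0136 + 0.0228 + 0.0353 + 0.0507 + 0.0737 + 0.1035 + 0.1389 + 0.1796 = 0.6268
G = 1 − 0.6268 = 0.3732

0.373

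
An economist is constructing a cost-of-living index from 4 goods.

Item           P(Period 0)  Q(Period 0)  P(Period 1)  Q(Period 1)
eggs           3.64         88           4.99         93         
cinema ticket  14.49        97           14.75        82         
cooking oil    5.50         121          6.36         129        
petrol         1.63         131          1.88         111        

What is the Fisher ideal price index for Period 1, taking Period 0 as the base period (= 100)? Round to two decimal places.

111.30

Laspeyres component (base-period weights):
ΣP(Period 1)Q(Period 0) = 4.99×88 + 14.75×97 + 6.36×121 + 1.88×131 = 439.12 + 1430.75 + 769.56 + 246.28 = 2885.71
ΣP(Period 0)Q(Period 0) = 3.64×88 + 14.49×97 + 5.50×121 + 1.63×131 = 320.32 + 1405.53 + 665.5 + 213.53 = 2604.88
L = 2885.71 / 2604.88 × 100 = 110.7809
Paasche component (current-period weights):
ΣP(Period 1)Q(Period 1) = 4.99×93 + 14.75×82 + 6.36×129 + 1.88×111 = 464.07 + 1209.5 + 820.44 + 208.68 = 2702.69
ΣP(Period 0)Q(Period 1) = 3.64×93 + 14.49×82 + 5.50×129 + 1.63×111 = 338.52 + 1188.18 + 709.5 + 180.93 = 2417.13
P = 2702.69 / 2417.13 × 100 = 111.8140
Fisher = √(L × P) = √(110.7809 × 111.8140) = 111.2963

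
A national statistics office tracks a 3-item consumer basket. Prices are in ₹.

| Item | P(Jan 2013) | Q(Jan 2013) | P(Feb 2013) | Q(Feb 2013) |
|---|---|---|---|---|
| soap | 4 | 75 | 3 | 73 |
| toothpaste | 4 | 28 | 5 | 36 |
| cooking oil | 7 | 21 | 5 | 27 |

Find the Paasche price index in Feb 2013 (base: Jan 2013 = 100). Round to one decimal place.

85.4

Paasche price index uses current-period quantities as weights.
ΣP(Feb 2013)·Q(Feb 2013) = 3×73 + 5×36 + 5×27 = 219 + 180 + 135 = 534
ΣP(Jan 2013)·Q(Feb 2013) = 4×73 + 4×36 + 7×27 = 292 + 144 + 189 = 625
Index = 534 / 625 × 100 = 85.4400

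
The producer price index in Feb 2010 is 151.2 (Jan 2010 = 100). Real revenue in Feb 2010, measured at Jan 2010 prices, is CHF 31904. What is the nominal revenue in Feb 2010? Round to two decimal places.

48238.85

Nominal = Real × (Index/100) = 31904 × (151.2/100)
        = 31904 × 1.512 = 48238.8480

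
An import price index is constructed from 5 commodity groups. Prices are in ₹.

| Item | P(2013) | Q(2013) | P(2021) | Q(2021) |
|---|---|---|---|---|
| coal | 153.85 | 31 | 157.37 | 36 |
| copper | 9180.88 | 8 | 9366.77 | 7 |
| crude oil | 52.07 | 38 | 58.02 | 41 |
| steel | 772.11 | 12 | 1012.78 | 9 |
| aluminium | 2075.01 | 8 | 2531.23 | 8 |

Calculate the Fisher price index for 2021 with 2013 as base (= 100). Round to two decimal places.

Laspeyres component (base-period weights):
ΣP(2021)Q(2013) = 157.37×31 + 9366.77×8 + 58.02×38 + 1012.78×12 + 2531.23×8 = 4878.47 + 74934.16 + 2204.76 + 12153.36 + 20249.84 = 114420.59
ΣP(2013)Q(2013) = 153.85×31 + 9180.88×8 + 52.07×38 + 772.11×12 + 2075.01×8 = 4769.35 + 73447.04 + 1978.66 + 9265.32 + 16600.08 = 106060.45
L = 114420.59 / 106060.45 × 100 = 107.8824
Paasche component (current-period weights):
ΣP(2021)Q(2021) = 157.37×36 + 9366.77×7 + 58.02×41 + 1012.78×9 + 2531.23×8 = 5665.32 + 65567.39 + 2378.82 + 9115.02 + 20249.84 = 102976.39
ΣP(2013)Q(2021) = 153.85×36 + 9180.88×7 + 52.07×41 + 772.11×9 + 2075.01×8 = 5538.6 + 64266.16 + 2134.87 + 6948.99 + 16600.08 = 95488.7
P = 102976.39 / 95488.7 × 100 = 107.8414
Fisher = √(L × P) = √(107.8824 × 107.8414) = 107.8619

107.86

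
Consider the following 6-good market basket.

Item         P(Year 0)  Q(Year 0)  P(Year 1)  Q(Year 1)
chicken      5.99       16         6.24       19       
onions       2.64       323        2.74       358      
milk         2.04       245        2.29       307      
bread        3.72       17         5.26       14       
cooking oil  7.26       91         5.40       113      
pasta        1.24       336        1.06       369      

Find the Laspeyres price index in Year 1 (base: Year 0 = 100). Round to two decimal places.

Laspeyres price index uses base-period quantities as weights.
ΣP(Year 1)·Q(Year 0) = 6.24×16 + 2.74×323 + 2.29×245 + 5.26×17 + 5.40×91 + 1.06×336 = 99.84 + 885.02 + 561.05 + 89.42 + 491.4 + 356.16 = 2482.89
ΣP(Year 0)·Q(Year 0) = 5.99×16 + 2.64×323 + 2.04×245 + 3.72×17 + 7.26×91 + 1.24×336 = 95.84 + 852.72 + 499.8 + 63.24 + 660.66 + 416.64 = 2588.9
Index = 2482.89 / 2588.9 × 100 = 95.9052

95.91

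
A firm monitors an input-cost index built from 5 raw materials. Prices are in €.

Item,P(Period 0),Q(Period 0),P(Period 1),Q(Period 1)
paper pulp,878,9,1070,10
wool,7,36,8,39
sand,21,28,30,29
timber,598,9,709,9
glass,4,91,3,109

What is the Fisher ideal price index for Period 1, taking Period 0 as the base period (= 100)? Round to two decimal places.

Laspeyres component (base-period weights):
ΣP(Period 1)Q(Period 0) = 1070×9 + 8×36 + 30×28 + 709×9 + 3×91 = 9630 + 288 + 840 + 6381 + 273 = 17412
ΣP(Period 0)Q(Period 0) = 878×9 + 7×36 + 21×28 + 598×9 + 4×91 = 7902 + 252 + 588 + 5382 + 364 = 14488
L = 17412 / 14488 × 100 = 120.1822
Paasche component (current-period weights):
ΣP(Period 1)Q(Period 1) = 1070×10 + 8×39 + 30×29 + 709×9 + 3×109 = 10700 + 312 + 870 + 6381 + 327 = 18590
ΣP(Period 0)Q(Period 1) = 878×10 + 7×39 + 21×29 + 598×9 + 4×109 = 8780 + 273 + 609 + 5382 + 436 = 15480
P = 18590 / 15480 × 100 = 120.0904
Fisher = √(L × P) = √(120.1822 × 120.0904) = 120.1363

120.14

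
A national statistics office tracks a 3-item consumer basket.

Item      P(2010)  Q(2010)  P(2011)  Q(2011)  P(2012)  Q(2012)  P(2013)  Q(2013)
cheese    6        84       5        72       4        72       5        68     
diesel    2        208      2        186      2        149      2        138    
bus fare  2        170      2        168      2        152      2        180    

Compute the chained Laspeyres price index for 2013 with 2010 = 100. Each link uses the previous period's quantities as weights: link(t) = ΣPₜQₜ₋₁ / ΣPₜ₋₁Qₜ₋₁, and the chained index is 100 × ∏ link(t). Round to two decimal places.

Link 2010→2011:
ΣP(2011)Q(2010) = 5×84 + 2×208 + 2×170 = 420 + 416 + 340 = 1176
ΣP(2010)Q(2010) = 6×84 + 2×208 + 2×170 = 504 + 416 + 340 = 1260
link = 1176/1260 = 0.933333
Link 2011→2012:
ΣP(2012)Q(2011) = 4×72 + 2×186 + 2×168 = 288 + 372 + 336 = 996
ΣP(2011)Q(2011) = 5×72 + 2×186 + 2×168 = 360 + 372 + 336 = 1068
link = 996/1068 = 0.932584
Link 2012→2013:
ΣP(2013)Q(2012) = 5×72 + 2×149 + 2×152 = 360 + 298 + 304 = 962
ΣP(2012)Q(2012) = 4×72 + 2×149 + 2×152 = 288 + 298 + 304 = 890
link = 962/890 = 1.080899
Chained index = 100 × 0.933333 × 0.932584 × 1.080899 = 94.0827

94.08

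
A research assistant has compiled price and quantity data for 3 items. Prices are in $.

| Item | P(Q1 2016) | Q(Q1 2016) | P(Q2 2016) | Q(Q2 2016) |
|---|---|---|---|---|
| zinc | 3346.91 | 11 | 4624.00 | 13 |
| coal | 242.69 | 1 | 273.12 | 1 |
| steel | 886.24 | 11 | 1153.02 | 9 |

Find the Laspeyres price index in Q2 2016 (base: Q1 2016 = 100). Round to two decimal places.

Laspeyres price index uses base-period quantities as weights.
ΣP(Q2 2016)·Q(Q1 2016) = 4624.00×11 + 273.12×1 + 1153.02×11 = 50864 + 273.12 + 12683.22 = 63820.34
ΣP(Q1 2016)·Q(Q1 2016) = 3346.91×11 + 242.69×1 + 886.24×11 = 36816.01 + 242.69 + 9748.64 = 46807.34
Index = 63820.34 / 46807.34 × 100 = 136.3469

136.35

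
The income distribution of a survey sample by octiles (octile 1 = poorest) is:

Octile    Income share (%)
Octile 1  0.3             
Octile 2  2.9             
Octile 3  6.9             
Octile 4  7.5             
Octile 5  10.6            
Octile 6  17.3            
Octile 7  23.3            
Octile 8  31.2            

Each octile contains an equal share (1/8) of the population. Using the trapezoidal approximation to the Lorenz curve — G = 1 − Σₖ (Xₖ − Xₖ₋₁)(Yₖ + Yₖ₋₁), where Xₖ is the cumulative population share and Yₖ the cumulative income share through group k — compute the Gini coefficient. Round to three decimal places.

0.441

Cumulative income shares Yₖ: 0.0030, 0.0320, 0.1010, 0.1760, 0.2820, 0.4550, 0.6880, 1.0000
Σ (Xₖ−Xₖ₋₁)(Yₖ+Yₖ₋₁) = (1/8)(0.0030+0.0000) + (1/8)(0.0320+0.0030) + (1/8)(0.1010+0.0320) + (1/8)(0.1760+0.1010) + (1/8)(0.2820+0.1760) + (1/8)(0.4550+0.2820) + (1/8)(0.6880+0.4550) + (1/8)(1.0000+0.6880)
  = 0.0004 + 0.0044 + 0.0166 + 0.0346 + 0.0572 + 0.0921 + 0.1429 + 0.2110 = 0.5592
G = 1 − 0.5592 = 0.4408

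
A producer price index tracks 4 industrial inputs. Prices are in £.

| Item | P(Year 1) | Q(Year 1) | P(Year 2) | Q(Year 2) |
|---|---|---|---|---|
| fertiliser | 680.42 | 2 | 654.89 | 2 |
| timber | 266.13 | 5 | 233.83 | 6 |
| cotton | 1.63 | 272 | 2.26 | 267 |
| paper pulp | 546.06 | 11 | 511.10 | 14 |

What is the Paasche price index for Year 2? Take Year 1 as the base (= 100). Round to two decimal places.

94.87

Paasche price index uses current-period quantities as weights.
ΣP(Year 2)·Q(Year 2) = 654.89×2 + 233.83×6 + 2.26×267 + 511.10×14 = 1309.78 + 1402.98 + 603.42 + 7155.4 = 10471.58
ΣP(Year 1)·Q(Year 2) = 680.42×2 + 266.13×6 + 1.63×267 + 546.06×14 = 1360.84 + 1596.78 + 435.21 + 7644.84 = 11037.67
Index = 10471.58 / 11037.67 × 100 = 94.8713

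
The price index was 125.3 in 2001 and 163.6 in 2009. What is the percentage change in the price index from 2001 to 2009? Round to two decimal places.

30.57%

Change = (163.6 − 125.3) / 125.3 × 100
       = 38.3 / 125.3 × 100 = 30.5666%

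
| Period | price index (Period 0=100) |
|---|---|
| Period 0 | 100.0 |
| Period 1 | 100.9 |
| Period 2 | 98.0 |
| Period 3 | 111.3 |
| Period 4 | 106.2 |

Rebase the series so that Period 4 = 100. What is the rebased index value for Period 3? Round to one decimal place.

104.8

Rebased(Period 3) = 111.3 / 106.2 × 100 = 104.8023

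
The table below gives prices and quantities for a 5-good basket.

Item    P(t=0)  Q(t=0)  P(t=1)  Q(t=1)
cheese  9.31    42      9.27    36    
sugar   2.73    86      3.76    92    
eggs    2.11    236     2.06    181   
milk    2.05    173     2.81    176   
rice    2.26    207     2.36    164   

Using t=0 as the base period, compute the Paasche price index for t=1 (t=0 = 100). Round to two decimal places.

Paasche price index uses current-period quantities as weights.
ΣP(t=1)·Q(t=1) = 9.27×36 + 3.76×92 + 2.06×181 + 2.81×176 + 2.36×164 = 333.72 + 345.92 + 372.86 + 494.56 + 387.04 = 1934.1
ΣP(t=0)·Q(t=1) = 9.31×36 + 2.73×92 + 2.11×181 + 2.05×176 + 2.26×164 = 335.16 + 251.16 + 381.91 + 360.8 + 370.64 = 1699.67
Index = 1934.1 / 1699.67 × 100 = 113.7927

113.79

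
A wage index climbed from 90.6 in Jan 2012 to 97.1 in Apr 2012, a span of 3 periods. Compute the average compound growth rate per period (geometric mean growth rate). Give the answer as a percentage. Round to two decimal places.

Growth factor = (97.1/90.6)^(1/3) = (1.071744)^(1/3) = 1.023364
Growth rate = 1.023364 − 1 = 0.023364 = 2.3364%

2.34%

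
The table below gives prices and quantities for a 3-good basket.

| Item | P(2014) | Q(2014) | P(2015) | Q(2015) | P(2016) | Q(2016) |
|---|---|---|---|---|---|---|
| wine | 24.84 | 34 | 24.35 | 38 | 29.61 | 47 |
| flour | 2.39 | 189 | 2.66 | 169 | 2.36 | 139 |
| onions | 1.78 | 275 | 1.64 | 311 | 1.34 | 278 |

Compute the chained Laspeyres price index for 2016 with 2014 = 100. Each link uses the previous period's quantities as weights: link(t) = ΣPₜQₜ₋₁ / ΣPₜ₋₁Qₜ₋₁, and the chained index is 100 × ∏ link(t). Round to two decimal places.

102.73

Link 2014→2015:
ΣP(2015)Q(2014) = 24.35×34 + 2.66×189 + 1.64×275 = 827.9 + 502.74 + 451 = 1781.64
ΣP(2014)Q(2014) = 24.84×34 + 2.39×189 + 1.78×275 = 844.56 + 451.71 + 489.5 = 1785.77
link = 1781.64/1785.77 = 0.997687
Link 2015→2016:
ΣP(2016)Q(2015) = 29.61×38 + 2.36×169 + 1.34×311 = 1125.18 + 398.84 + 416.74 = 1940.76
ΣP(2015)Q(2015) = 24.35×38 + 2.66×169 + 1.64×311 = 925.3 + 449.54 + 510.04 = 1884.88
link = 1940.76/1884.88 = 1.029646
Chained index = 100 × 0.997687 × 1.029646 = 102.7265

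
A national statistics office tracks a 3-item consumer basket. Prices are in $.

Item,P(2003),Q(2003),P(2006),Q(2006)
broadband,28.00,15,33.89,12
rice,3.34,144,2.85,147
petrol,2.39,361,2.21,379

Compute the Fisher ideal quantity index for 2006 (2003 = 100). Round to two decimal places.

Laspeyres component (base-period weights):
ΣP(2003)Q(2006) = 28.00×12 + 3.34×147 + 2.39×379 = 336 + 490.98 + 905.81 = 1732.79
ΣP(2003)Q(2003) = 28.00×15 + 3.34×144 + 2.39×361 = 420 + 480.96 + 862.79 = 1763.75
L = 1732.79 / 1763.75 × 100 = 98.2446
Paasche component (current-period weights):
ΣP(2006)Q(2006) = 33.89×12 + 2.85×147 + 2.21×379 = 406.68 + 418.95 + 837.59 = 1663.22
ΣP(2006)Q(2003) = 33.89×15 + 2.85×144 + 2.21×361 = 508.35 + 410.4 + 797.81 = 1716.56
P = 1663.22 / 1716.56 × 100 = 96.8926
Fisher = √(L × P) = √(98.2446 × 96.8926) = 97.5663

97.57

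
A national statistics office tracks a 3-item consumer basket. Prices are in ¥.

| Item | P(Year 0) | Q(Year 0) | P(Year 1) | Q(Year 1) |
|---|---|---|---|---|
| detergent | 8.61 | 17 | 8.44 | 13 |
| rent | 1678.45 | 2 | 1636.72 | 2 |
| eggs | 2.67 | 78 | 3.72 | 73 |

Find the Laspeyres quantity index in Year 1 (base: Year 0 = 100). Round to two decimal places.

98.71

Laspeyres quantity index uses base-period prices as weights.
ΣP(Year 0)·Q(Year 1) = 8.61×13 + 1678.45×2 + 2.67×73 = 111.93 + 3356.9 + 194.91 = 3663.74
ΣP(Year 0)·Q(Year 0) = 8.61×17 + 1678.45×2 + 2.67×78 = 146.37 + 3356.9 + 208.26 = 3711.53
Index = 3663.74 / 3711.53 × 100 = 98.7124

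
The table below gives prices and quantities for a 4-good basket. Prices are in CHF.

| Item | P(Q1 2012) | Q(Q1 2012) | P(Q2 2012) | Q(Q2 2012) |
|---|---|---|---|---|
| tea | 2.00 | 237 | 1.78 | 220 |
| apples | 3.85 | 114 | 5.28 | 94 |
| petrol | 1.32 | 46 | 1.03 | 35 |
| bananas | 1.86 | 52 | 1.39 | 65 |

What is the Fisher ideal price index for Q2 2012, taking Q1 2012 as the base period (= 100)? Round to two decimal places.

Laspeyres component (base-period weights):
ΣP(Q2 2012)Q(Q1 2012) = 1.78×237 + 5.28×114 + 1.03×46 + 1.39×52 = 421.86 + 601.92 + 47.38 + 72.28 = 1143.44
ΣP(Q1 2012)Q(Q1 2012) = 2.00×237 + 3.85×114 + 1.32×46 + 1.86×52 = 474 + 438.9 + 60.72 + 96.72 = 1070.34
L = 1143.44 / 1070.34 × 100 = 106.8296
Paasche component (current-period weights):
ΣP(Q2 2012)Q(Q2 2012) = 1.78×220 + 5.28×94 + 1.03×35 + 1.39×65 = 391.6 + 496.32 + 36.05 + 90.35 = 1014.32
ΣP(Q1 2012)Q(Q2 2012) = 2.00×220 + 3.85×94 + 1.32×35 + 1.86×65 = 440 + 361.9 + 46.2 + 120.9 = 969
P = 1014.32 / 969 × 100 = 104.6770
Fisher = √(L × P) = √(106.8296 × 104.6770) = 105.7478

105.75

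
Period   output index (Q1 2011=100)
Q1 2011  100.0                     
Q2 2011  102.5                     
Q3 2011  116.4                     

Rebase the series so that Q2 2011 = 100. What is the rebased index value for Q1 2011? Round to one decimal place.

Rebased(Q1 2011) = 100.0 / 102.5 × 100 = 97.5610

97.6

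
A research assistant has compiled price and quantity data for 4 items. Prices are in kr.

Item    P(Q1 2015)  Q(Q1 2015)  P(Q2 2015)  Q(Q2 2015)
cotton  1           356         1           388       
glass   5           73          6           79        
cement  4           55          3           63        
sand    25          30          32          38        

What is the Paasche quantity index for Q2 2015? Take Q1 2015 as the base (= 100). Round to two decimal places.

Paasche quantity index uses current-period prices as weights.
ΣP(Q2 2015)·Q(Q2 2015) = 1×388 + 6×79 + 3×63 + 32×38 = 388 + 474 + 189 + 1216 = 2267
ΣP(Q2 2015)·Q(Q1 2015) = 1×356 + 6×73 + 3×55 + 32×30 = 356 + 438 + 165 + 960 = 1919
Index = 2267 / 1919 × 100 = 118.1344

118.13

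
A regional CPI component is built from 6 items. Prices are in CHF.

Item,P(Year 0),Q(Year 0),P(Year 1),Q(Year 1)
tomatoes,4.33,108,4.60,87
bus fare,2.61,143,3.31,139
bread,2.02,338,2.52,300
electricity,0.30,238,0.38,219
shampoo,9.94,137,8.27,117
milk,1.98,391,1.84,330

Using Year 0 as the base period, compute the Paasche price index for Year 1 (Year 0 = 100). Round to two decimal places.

101.45

Paasche price index uses current-period quantities as weights.
ΣP(Year 1)·Q(Year 1) = 4.60×87 + 3.31×139 + 2.52×300 + 0.38×219 + 8.27×117 + 1.84×330 = 400.2 + 460.09 + 756 + 83.22 + 967.59 + 607.2 = 3274.3
ΣP(Year 0)·Q(Year 1) = 4.33×87 + 2.61×139 + 2.02×300 + 0.30×219 + 9.94×117 + 1.98×330 = 376.71 + 362.79 + 606 + 65.7 + 1162.98 + 653.4 = 3227.58
Index = 3274.3 / 3227.58 × 100 = 101.4475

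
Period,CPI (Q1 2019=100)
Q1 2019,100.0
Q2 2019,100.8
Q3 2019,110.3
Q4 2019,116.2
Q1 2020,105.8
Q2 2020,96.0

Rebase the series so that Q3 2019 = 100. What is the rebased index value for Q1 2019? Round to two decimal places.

90.66

Rebased(Q1 2019) = 100.0 / 110.3 × 100 = 90.6618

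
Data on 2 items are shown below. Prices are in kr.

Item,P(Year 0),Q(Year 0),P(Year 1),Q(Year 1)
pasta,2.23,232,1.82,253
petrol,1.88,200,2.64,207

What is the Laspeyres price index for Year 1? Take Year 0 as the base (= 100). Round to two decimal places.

Laspeyres price index uses base-period quantities as weights.
ΣP(Year 1)·Q(Year 0) = 1.82×232 + 2.64×200 = 422.24 + 528 = 950.24
ΣP(Year 0)·Q(Year 0) = 2.23×232 + 1.88×200 = 517.36 + 376 = 893.36
Index = 950.24 / 893.36 × 100 = 106.3670

106.37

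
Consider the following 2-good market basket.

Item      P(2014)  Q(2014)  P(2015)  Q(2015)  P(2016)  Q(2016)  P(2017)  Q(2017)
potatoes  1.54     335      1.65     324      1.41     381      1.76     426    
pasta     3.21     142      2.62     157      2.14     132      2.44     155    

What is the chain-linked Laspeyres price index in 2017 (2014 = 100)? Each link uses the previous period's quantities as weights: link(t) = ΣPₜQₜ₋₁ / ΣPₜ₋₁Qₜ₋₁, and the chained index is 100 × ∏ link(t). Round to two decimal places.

Link 2014→2015:
ΣP(2015)Q(2014) = 1.65×335 + 2.62×142 = 552.75 + 372.04 = 924.79
ΣP(2014)Q(2014) = 1.54×335 + 3.21×142 = 515.9 + 455.82 = 971.72
link = 924.79/971.72 = 0.951704
Link 2015→2016:
ΣP(2016)Q(2015) = 1.41×324 + 2.14×157 = 456.84 + 335.98 = 792.82
ΣP(2015)Q(2015) = 1.65×324 + 2.62×157 = 534.6 + 411.34 = 945.94
link = 792.82/945.94 = 0.838129
Link 2016→2017:
ΣP(2017)Q(2016) = 1.76×381 + 2.44×132 = 670.56 + 322.08 = 992.64
ΣP(2016)Q(2016) = 1.41×381 + 2.14×132 = 537.21 + 282.48 = 819.69
link = 992.64/819.69 = 1.210994
Chained index = 100 × 0.951704 × 0.838129 × 1.210994 = 96.5951

96.60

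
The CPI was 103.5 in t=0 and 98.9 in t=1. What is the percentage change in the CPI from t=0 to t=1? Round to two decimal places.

-4.44%

Change = (98.9 − 103.5) / 103.5 × 100
       = -4.6 / 103.5 × 100 = -4.4444%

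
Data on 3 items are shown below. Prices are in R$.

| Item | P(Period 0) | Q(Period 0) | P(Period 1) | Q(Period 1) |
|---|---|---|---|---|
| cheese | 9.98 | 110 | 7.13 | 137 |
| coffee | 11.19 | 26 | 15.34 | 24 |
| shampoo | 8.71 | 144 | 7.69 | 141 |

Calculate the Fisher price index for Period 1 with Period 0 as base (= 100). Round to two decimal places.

Laspeyres component (base-period weights):
ΣP(Period 1)Q(Period 0) = 7.13×110 + 15.34×26 + 7.69×144 = 784.3 + 398.84 + 1107.36 = 2290.5
ΣP(Period 0)Q(Period 0) = 9.98×110 + 11.19×26 + 8.71×144 = 1097.8 + 290.94 + 1254.24 = 2642.98
L = 2290.5 / 2642.98 × 100 = 86.6635
Paasche component (current-period weights):
ΣP(Period 1)Q(Period 1) = 7.13×137 + 15.34×24 + 7.69×141 = 976.81 + 368.16 + 1084.29 = 2429.26
ΣP(Period 0)Q(Period 1) = 9.98×137 + 11.19×24 + 8.71×141 = 1367.26 + 268.56 + 1228.11 = 2863.93
P = 2429.26 / 2863.93 × 100 = 84.8226
Fisher = √(L × P) = √(86.6635 × 84.8226) = 85.7381

85.74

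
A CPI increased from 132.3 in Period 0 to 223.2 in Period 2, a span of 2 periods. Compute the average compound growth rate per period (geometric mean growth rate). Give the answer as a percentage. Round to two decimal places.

29.89%

Growth factor = (223.2/132.3)^(1/2) = (1.687075)^(1/2) = 1.298874
Growth rate = 1.298874 − 1 = 0.298874 = 29.8874%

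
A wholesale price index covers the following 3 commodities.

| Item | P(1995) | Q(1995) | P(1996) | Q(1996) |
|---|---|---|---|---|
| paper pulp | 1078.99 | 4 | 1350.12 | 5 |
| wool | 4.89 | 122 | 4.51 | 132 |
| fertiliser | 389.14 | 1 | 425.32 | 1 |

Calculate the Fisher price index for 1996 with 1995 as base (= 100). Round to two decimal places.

Laspeyres component (base-period weights):
ΣP(1996)Q(1995) = 1350.12×4 + 4.51×122 + 425.32×1 = 5400.48 + 550.22 + 425.32 = 6376.02
ΣP(1995)Q(1995) = 1078.99×4 + 4.89×122 + 389.14×1 = 4315.96 + 596.58 + 389.14 = 5301.68
L = 6376.02 / 5301.68 × 100 = 120.2641
Paasche component (current-period weights):
ΣP(1996)Q(1996) = 1350.12×5 + 4.51×132 + 425.32×1 = 6750.6 + 595.32 + 425.32 = 7771.24
ΣP(1995)Q(1996) = 1078.99×5 + 4.89×132 + 389.14×1 = 5394.95 + 645.48 + 389.14 = 6429.57
P = 7771.24 / 6429.57 × 100 = 120.8672
Fisher = √(L × P) = √(120.2641 × 120.8672) = 120.5653

120.57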